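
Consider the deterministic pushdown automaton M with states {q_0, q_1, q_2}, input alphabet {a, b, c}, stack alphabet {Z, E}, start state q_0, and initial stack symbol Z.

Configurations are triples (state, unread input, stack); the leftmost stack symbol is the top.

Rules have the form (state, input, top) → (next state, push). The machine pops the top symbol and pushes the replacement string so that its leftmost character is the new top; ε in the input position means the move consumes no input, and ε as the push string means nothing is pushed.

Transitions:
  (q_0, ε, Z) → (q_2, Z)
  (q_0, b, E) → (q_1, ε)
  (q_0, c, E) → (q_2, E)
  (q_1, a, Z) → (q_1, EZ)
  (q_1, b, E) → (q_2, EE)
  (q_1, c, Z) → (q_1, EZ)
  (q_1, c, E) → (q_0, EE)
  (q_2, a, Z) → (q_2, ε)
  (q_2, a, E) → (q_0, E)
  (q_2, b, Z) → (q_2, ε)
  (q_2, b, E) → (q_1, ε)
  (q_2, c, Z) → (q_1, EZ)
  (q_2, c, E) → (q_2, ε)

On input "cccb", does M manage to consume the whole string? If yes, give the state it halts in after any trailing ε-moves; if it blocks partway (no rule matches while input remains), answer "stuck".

q_1

(q_0, cccb, Z)
  ε-move, top Z: go to q_2, push Z → (q_2, cccb, Z)
  read c, top Z: go to q_1, push EZ → (q_1, ccb, EZ)
  read c, top E: go to q_0, push EE → (q_0, cb, EEZ)
  read c, top E: go to q_2, push E → (q_2, b, EEZ)
  read b, top E: go to q_1, push ε → (q_1, ε, EZ)
All input consumed; M is in state q_1.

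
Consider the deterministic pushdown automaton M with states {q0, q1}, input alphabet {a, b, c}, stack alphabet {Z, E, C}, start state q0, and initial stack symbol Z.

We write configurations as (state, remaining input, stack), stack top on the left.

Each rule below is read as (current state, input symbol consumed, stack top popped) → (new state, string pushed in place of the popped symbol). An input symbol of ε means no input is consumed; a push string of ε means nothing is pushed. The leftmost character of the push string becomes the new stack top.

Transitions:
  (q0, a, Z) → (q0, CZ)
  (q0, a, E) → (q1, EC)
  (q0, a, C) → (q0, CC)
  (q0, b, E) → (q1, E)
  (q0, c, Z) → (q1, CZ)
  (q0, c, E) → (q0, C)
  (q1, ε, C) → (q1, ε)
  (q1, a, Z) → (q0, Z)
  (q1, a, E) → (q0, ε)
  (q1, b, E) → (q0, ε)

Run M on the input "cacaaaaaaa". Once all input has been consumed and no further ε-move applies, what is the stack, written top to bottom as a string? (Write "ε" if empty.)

(q0, cacaaaaaaa, Z)
  read c, top Z: go to q1, push CZ → (q1, acaaaaaaa, CZ)
  ε-move, top C: go to q1, push ε → (q1, acaaaaaaa, Z)
  read a, top Z: go to q0, push Z → (q0, caaaaaaa, Z)
  read c, top Z: go to q1, push CZ → (q1, aaaaaaa, CZ)
  ε-move, top C: go to q1, push ε → (q1, aaaaaaa, Z)
  read a, top Z: go to q0, push Z → (q0, aaaaaa, Z)
  read a, top Z: go to q0, push CZ → (q0, aaaaa, CZ)
  read a, top C: go to q0, push CC → (q0, aaaa, CCZ)
  read a, top C: go to q0, push CC → (q0, aaa, CCCZ)
  read a, top C: go to q0, push CC → (q0, aa, CCCCZ)
  read a, top C: go to q0, push CC → (q0, a, CCCCCZ)
  read a, top C: go to q0, push CC → (q0, ε, CCCCCCZ)
All input consumed in state q0 with stack CCCCCCZ.

CCCCCCZ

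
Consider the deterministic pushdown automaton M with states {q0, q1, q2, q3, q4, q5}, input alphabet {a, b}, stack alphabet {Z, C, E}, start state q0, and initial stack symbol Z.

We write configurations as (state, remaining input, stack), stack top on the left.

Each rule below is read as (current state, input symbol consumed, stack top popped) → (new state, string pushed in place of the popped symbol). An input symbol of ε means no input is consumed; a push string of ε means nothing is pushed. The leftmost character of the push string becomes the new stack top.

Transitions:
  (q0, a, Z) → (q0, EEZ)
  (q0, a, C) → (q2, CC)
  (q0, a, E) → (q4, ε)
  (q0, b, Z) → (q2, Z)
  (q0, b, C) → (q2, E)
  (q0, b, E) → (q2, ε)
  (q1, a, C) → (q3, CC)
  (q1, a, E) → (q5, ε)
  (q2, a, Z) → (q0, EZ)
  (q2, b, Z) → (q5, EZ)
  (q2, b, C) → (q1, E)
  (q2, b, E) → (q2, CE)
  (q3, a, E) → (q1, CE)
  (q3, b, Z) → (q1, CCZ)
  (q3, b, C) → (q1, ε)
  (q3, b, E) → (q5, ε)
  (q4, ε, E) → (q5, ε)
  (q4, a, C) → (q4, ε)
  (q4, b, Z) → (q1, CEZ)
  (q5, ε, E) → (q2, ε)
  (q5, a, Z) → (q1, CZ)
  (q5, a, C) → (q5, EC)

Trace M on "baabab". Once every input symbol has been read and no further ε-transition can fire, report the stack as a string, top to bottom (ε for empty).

CEZ

(q0, baabab, Z)
  read b, top Z: go to q2, push Z → (q2, aabab, Z)
  read a, top Z: go to q0, push EZ → (q0, abab, EZ)
  read a, top E: go to q4, push ε → (q4, bab, Z)
  read b, top Z: go to q1, push CEZ → (q1, ab, CEZ)
  read a, top C: go to q3, push CC → (q3, b, CCEZ)
  read b, top C: go to q1, push ε → (q1, ε, CEZ)
All input consumed in state q1 with stack CEZ.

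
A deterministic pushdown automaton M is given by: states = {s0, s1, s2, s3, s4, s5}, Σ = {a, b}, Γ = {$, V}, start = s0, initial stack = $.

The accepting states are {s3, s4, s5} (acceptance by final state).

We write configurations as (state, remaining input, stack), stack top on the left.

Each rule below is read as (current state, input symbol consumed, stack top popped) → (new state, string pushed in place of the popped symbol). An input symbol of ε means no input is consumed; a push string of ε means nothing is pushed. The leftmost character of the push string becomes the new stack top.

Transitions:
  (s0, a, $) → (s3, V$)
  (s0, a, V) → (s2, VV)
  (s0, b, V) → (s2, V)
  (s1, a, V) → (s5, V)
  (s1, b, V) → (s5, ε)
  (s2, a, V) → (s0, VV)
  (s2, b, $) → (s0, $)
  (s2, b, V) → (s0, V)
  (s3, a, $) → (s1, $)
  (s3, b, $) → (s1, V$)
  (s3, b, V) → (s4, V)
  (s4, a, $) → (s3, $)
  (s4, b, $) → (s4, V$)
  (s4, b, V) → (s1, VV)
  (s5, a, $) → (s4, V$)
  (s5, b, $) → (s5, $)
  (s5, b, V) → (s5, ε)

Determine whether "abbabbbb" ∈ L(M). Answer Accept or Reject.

(s0, abbabbbb, $)
  read a, top $: go to s3, push V$ → (s3, bbabbbb, V$)
  read b, top V: go to s4, push V → (s4, babbbb, V$)
  read b, top V: go to s1, push VV → (s1, abbbb, VV$)
  read a, top V: go to s5, push V → (s5, bbbb, VV$)
  read b, top V: go to s5, push ε → (s5, bbb, V$)
  read b, top V: go to s5, push ε → (s5, bb, $)
  read b, top $: go to s5, push $ → (s5, b, $)
  read b, top $: go to s5, push $ → (s5, ε, $)
All input consumed; state s5 ∈ F.

Accept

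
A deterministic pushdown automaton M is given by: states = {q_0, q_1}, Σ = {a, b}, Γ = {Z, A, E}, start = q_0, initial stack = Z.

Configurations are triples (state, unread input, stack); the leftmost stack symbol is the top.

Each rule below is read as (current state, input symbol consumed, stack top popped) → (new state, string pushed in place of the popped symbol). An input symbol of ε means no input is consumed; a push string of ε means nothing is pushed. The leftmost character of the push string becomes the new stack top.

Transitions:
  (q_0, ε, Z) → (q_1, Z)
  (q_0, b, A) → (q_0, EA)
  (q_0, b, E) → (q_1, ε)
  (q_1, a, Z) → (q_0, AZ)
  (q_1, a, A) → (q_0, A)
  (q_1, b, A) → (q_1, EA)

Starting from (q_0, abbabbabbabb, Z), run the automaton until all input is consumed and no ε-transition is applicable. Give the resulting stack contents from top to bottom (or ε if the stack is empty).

AZ

(q_0, abbabbabbabb, Z) ⊢ (q_1, abbabbabbabb, Z) ⊢ (q_0, bbabbabbabb, AZ) ⊢ (q_0, babbabbabb, EAZ) ⊢ (q_1, abbabbabb, AZ) ⊢ (q_0, bbabbabb, AZ) ⊢ (q_0, babbabb, EAZ) ⊢ (q_1, abbabb, AZ) ⊢ (q_0, bbabb, AZ) ⊢ (q_0, babb, EAZ) ⊢ (q_1, abb, AZ) ⊢ (q_0, bb, AZ) ⊢ (q_0, b, EAZ) ⊢ (q_1, ε, AZ)
All input consumed in state q_1 with stack AZ.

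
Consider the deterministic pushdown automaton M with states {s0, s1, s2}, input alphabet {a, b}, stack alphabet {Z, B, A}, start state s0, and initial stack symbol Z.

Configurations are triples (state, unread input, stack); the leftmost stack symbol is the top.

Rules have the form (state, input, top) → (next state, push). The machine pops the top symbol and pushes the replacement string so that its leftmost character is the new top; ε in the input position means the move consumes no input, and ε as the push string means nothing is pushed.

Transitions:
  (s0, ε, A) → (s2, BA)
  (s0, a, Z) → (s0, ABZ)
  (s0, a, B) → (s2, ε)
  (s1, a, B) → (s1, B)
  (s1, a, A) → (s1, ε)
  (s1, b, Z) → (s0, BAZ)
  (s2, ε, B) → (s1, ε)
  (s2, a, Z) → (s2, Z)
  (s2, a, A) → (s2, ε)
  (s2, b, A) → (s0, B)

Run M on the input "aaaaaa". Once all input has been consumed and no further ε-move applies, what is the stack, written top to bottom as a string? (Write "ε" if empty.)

BZ

(s0, aaaaaa, Z) ⊢ (s0, aaaaa, ABZ) ⊢ (s2, aaaaa, BABZ) ⊢ (s1, aaaaa, ABZ) ⊢ (s1, aaaa, BZ) ⊢ (s1, aaa, BZ) ⊢ (s1, aa, BZ) ⊢ (s1, a, BZ) ⊢ (s1, ε, BZ)
All input consumed in state s1 with stack BZ.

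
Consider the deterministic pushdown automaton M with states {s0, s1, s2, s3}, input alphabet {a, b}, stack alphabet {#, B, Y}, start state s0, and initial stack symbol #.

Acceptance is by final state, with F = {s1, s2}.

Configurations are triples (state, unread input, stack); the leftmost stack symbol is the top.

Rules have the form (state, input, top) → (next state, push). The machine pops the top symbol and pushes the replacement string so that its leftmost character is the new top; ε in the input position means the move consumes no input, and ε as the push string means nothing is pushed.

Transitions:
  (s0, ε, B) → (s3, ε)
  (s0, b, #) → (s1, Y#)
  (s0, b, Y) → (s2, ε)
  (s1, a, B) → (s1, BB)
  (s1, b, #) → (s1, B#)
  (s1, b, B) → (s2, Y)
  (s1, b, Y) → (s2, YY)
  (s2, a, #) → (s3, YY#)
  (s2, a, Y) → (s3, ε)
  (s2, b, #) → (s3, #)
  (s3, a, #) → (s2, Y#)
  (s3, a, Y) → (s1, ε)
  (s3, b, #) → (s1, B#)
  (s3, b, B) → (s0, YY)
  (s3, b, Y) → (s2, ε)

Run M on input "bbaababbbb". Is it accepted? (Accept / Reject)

(s0, bbaababbbb, #)
  read b, top #: go to s1, push Y# → (s1, baababbbb, Y#)
  read b, top Y: go to s2, push YY → (s2, aababbbb, YY#)
  read a, top Y: go to s3, push ε → (s3, ababbbb, Y#)
  read a, top Y: go to s1, push ε → (s1, babbbb, #)
  read b, top #: go to s1, push B# → (s1, abbbb, B#)
  read a, top B: go to s1, push BB → (s1, bbbb, BB#)
  read b, top B: go to s2, push Y → (s2, bbb, YB#)
No transition applies at (s2, bbb, YB#); input not fully consumed.

Reject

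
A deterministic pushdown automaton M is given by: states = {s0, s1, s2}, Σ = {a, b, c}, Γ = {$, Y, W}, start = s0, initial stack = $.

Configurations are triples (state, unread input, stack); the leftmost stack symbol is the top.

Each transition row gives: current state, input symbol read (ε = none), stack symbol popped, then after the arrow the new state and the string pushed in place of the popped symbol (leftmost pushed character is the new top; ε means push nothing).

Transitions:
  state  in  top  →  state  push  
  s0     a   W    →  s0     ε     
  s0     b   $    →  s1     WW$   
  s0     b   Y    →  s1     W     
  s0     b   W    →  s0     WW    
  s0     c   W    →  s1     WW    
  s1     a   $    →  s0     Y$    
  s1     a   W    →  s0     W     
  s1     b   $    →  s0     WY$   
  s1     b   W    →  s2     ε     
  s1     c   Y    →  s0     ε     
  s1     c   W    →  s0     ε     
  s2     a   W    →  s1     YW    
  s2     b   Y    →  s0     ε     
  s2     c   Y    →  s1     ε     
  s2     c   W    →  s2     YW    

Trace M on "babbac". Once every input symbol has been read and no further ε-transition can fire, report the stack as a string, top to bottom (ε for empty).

WWWW$

(s0, babbac, $)
  read b, top $: go to s1, push WW$ → (s1, abbac, WW$)
  read a, top W: go to s0, push W → (s0, bbac, WW$)
  read b, top W: go to s0, push WW → (s0, bac, WWW$)
  read b, top W: go to s0, push WW → (s0, ac, WWWW$)
  read a, top W: go to s0, push ε → (s0, c, WWW$)
  read c, top W: go to s1, push WW → (s1, ε, WWWW$)
All input consumed in state s1 with stack WWWW$.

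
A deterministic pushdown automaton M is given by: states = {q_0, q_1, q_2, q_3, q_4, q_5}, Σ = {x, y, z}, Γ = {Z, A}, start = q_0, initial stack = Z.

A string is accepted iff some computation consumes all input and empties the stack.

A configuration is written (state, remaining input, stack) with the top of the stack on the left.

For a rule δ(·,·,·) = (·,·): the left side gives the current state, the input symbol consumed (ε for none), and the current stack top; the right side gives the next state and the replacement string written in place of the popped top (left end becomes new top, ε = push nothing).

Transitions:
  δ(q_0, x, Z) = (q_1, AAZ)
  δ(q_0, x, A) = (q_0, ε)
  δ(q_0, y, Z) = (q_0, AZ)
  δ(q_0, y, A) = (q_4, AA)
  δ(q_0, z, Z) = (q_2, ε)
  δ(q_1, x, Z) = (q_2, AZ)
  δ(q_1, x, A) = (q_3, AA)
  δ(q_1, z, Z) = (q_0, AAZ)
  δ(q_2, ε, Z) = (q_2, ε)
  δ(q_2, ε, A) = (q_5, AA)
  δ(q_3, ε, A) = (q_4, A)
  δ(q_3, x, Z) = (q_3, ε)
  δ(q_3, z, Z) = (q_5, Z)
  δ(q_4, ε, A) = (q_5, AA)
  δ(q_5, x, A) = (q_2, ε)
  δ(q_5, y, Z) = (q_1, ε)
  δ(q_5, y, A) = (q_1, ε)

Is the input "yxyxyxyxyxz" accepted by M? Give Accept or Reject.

(q_0, yxyxyxyxyxz, Z)
  read y, top Z: go to q_0, push AZ → (q_0, xyxyxyxyxz, AZ)
  read x, top A: go to q_0, push ε → (q_0, yxyxyxyxz, Z)
  read y, top Z: go to q_0, push AZ → (q_0, xyxyxyxz, AZ)
  read x, top A: go to q_0, push ε → (q_0, yxyxyxz, Z)
  read y, top Z: go to q_0, push AZ → (q_0, xyxyxz, AZ)
  read x, top A: go to q_0, push ε → (q_0, yxyxz, Z)
  read y, top Z: go to q_0, push AZ → (q_0, xyxz, AZ)
  read x, top A: go to q_0, push ε → (q_0, yxz, Z)
  read y, top Z: go to q_0, push AZ → (q_0, xz, AZ)
  read x, top A: go to q_0, push ε → (q_0, z, Z)
  read z, top Z: go to q_2, push ε → (q_2, ε, ε)
All input consumed and the stack is empty.

Accept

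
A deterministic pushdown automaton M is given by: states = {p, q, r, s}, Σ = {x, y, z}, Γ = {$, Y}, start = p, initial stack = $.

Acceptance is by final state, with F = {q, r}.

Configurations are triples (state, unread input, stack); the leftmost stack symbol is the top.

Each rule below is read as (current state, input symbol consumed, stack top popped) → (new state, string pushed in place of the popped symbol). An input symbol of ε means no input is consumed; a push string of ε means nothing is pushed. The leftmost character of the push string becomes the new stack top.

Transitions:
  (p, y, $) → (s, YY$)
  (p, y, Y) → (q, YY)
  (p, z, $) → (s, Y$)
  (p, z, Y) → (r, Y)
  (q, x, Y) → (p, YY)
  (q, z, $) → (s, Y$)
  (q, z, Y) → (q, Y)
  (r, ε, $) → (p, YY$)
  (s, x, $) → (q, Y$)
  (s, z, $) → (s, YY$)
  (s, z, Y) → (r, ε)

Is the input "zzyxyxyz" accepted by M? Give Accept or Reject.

(p, zzyxyxyz, $)
  read z, top $: go to s, push Y$ → (s, zyxyxyz, Y$)
  read z, top Y: go to r, push ε → (r, yxyxyz, $)
  ε-move, top $: go to p, push YY$ → (p, yxyxyz, YY$)
  read y, top Y: go to q, push YY → (q, xyxyz, YYY$)
  read x, top Y: go to p, push YY → (p, yxyz, YYYY$)
  read y, top Y: go to q, push YY → (q, xyz, YYYYY$)
  read x, top Y: go to p, push YY → (p, yz, YYYYYY$)
  read y, top Y: go to q, push YY → (q, z, YYYYYYY$)
  read z, top Y: go to q, push Y → (q, ε, YYYYYYY$)
All input consumed; state q ∈ F.

Accept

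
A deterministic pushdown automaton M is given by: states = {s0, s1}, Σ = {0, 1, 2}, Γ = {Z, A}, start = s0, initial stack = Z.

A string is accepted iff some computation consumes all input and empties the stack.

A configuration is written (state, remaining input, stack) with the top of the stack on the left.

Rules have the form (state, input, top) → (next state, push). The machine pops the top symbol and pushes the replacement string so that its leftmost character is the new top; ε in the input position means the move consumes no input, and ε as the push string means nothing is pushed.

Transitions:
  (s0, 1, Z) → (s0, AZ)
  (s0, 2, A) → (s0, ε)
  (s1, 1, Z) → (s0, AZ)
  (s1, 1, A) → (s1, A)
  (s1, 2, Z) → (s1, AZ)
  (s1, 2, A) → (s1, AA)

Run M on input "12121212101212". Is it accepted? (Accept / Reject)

Reject

(s0, 12121212101212, Z)
  read 1, top Z: go to s0, push AZ → (s0, 2121212101212, AZ)
  read 2, top A: go to s0, push ε → (s0, 121212101212, Z)
  read 1, top Z: go to s0, push AZ → (s0, 21212101212, AZ)
  read 2, top A: go to s0, push ε → (s0, 1212101212, Z)
  read 1, top Z: go to s0, push AZ → (s0, 212101212, AZ)
  read 2, top A: go to s0, push ε → (s0, 12101212, Z)
  read 1, top Z: go to s0, push AZ → (s0, 2101212, AZ)
  read 2, top A: go to s0, push ε → (s0, 101212, Z)
  read 1, top Z: go to s0, push AZ → (s0, 01212, AZ)
No transition applies at (s0, 01212, AZ); input not fully consumed.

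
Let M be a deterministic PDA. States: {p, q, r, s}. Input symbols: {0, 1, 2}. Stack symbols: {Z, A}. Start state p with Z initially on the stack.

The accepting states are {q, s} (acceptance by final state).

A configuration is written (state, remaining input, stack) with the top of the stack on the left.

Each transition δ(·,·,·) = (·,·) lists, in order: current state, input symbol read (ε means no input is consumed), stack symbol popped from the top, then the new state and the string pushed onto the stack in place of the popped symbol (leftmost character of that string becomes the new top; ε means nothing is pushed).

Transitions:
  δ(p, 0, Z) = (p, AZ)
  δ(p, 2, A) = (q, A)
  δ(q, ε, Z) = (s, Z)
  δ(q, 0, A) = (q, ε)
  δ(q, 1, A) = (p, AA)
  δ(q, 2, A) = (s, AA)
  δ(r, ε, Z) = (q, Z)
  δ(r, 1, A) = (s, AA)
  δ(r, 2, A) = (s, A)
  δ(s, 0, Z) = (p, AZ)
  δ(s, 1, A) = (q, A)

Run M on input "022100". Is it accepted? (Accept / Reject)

(p, 022100, Z) ⊢ (p, 22100, AZ) ⊢ (q, 2100, AZ) ⊢ (s, 100, AAZ) ⊢ (q, 00, AAZ) ⊢ (q, 0, AZ) ⊢ (q, ε, Z)
All input consumed; state q ∈ F.

Accept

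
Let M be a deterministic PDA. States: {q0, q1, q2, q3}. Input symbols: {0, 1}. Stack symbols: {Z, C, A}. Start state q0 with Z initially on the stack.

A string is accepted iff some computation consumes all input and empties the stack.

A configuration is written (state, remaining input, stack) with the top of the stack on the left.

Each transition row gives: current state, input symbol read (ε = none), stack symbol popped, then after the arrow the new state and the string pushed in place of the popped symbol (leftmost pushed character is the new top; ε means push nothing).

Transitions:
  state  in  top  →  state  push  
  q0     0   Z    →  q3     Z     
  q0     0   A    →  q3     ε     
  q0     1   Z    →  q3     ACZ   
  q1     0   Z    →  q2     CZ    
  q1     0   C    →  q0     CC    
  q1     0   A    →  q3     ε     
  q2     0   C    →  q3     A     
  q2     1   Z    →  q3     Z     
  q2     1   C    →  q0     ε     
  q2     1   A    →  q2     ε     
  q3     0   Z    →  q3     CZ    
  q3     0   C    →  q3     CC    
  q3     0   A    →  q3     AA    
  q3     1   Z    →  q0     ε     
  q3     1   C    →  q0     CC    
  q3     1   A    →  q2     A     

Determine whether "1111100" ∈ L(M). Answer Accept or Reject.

(q0, 1111100, Z) ⊢ (q3, 111100, ACZ) ⊢ (q2, 11100, ACZ) ⊢ (q2, 1100, CZ) ⊢ (q0, 100, Z) ⊢ (q3, 00, ACZ) ⊢ (q3, 0, AACZ) ⊢ (q3, ε, AAACZ)
All input consumed; stack is AAACZ, not empty, and no further ε-move applies.

Reject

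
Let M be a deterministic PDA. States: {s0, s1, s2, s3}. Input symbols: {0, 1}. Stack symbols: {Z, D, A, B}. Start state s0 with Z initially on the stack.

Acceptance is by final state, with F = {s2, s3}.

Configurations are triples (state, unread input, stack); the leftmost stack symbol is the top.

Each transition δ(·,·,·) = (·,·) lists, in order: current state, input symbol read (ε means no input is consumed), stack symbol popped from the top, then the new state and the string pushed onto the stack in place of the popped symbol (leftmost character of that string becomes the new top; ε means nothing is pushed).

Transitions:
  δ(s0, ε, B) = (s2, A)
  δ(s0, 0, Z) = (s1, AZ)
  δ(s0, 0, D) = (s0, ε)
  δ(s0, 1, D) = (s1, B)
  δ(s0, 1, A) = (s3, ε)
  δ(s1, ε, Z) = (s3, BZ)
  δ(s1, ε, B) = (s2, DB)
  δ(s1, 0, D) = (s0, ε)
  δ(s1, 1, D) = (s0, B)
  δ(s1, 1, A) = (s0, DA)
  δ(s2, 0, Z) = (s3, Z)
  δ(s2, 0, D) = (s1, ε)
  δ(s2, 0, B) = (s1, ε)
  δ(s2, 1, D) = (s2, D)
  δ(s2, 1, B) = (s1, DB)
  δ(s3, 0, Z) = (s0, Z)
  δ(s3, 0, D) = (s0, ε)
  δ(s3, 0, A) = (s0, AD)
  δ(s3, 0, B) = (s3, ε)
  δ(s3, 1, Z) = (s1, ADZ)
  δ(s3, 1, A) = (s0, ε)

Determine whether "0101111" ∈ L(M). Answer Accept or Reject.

(s0, 0101111, Z)
  read 0, top Z: go to s1, push AZ → (s1, 101111, AZ)
  read 1, top A: go to s0, push DA → (s0, 01111, DAZ)
  read 0, top D: go to s0, push ε → (s0, 1111, AZ)
  read 1, top A: go to s3, push ε → (s3, 111, Z)
  read 1, top Z: go to s1, push ADZ → (s1, 11, ADZ)
  read 1, top A: go to s0, push DA → (s0, 1, DADZ)
  read 1, top D: go to s1, push B → (s1, ε, BADZ)
  ε-move, top B: go to s2, push DB → (s2, ε, DBADZ)
All input consumed; state s2 ∈ F.

Accept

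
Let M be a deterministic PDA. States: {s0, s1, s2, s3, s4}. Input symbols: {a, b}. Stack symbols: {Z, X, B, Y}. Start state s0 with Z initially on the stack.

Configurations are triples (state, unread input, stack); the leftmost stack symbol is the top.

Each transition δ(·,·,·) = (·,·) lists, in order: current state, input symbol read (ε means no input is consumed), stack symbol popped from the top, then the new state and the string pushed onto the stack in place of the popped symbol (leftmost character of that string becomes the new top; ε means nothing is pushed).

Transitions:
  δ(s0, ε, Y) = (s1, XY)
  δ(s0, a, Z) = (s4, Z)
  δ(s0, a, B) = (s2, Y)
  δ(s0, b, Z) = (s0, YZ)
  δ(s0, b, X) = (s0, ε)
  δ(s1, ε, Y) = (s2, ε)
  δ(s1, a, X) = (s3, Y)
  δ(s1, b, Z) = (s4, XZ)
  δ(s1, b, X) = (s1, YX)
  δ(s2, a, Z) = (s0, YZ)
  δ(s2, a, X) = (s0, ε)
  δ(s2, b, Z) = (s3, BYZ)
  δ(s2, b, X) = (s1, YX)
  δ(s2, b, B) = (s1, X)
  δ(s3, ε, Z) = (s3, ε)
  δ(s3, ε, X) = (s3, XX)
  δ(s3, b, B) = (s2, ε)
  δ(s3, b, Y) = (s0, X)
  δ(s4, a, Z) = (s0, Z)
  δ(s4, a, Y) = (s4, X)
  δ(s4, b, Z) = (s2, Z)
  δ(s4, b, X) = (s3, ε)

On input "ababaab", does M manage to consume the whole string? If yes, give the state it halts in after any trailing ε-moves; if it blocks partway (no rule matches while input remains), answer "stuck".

(s0, ababaab, Z) ⊢ (s4, babaab, Z) ⊢ (s2, abaab, Z) ⊢ (s0, baab, YZ) ⊢ (s1, baab, XYZ) ⊢ (s1, aab, YXYZ) ⊢ (s2, aab, XYZ) ⊢ (s0, ab, YZ) ⊢ (s1, ab, XYZ) ⊢ (s3, b, YYZ) ⊢ (s0, ε, XYZ)
All input consumed; M is in state s0.

s0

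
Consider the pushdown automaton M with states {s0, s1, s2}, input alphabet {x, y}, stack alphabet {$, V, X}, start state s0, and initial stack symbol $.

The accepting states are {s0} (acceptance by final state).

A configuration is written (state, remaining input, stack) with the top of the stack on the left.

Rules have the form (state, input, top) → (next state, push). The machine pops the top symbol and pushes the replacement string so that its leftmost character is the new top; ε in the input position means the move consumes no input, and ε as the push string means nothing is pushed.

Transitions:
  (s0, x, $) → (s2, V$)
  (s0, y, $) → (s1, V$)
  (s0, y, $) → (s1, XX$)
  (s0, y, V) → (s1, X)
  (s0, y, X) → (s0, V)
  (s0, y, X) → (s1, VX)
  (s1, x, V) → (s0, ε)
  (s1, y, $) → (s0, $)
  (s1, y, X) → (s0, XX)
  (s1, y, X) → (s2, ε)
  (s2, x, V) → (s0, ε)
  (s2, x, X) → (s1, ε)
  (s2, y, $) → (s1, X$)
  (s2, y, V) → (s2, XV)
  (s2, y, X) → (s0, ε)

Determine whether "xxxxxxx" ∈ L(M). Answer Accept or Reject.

Reject

No computation consumes all input and reaches a final state.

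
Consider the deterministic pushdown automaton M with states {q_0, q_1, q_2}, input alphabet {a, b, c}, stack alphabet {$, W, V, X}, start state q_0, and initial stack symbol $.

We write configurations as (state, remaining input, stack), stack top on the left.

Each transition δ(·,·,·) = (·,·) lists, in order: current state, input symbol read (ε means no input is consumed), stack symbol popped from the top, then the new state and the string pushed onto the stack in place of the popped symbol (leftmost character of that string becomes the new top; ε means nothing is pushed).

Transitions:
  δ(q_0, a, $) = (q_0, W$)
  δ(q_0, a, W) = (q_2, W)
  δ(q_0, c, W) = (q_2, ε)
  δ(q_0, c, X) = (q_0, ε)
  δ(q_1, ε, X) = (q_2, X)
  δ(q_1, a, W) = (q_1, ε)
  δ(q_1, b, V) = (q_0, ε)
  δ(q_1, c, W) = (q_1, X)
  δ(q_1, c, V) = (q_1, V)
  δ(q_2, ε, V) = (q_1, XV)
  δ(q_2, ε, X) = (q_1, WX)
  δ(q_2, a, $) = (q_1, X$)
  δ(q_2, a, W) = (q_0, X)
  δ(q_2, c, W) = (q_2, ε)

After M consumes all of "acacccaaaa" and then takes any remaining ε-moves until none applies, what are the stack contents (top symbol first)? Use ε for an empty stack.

(q_0, acacccaaaa, $) ⊢ (q_0, cacccaaaa, W$) ⊢ (q_2, acccaaaa, $) ⊢ (q_1, cccaaaa, X$) ⊢ (q_2, cccaaaa, X$) ⊢ (q_1, cccaaaa, WX$) ⊢ (q_1, ccaaaa, XX$) ⊢ (q_2, ccaaaa, XX$) ⊢ (q_1, ccaaaa, WXX$) ⊢ (q_1, caaaa, XXX$) ⊢ (q_2, caaaa, XXX$) ⊢ (q_1, caaaa, WXXX$) ⊢ (q_1, aaaa, XXXX$) ⊢ (q_2, aaaa, XXXX$) ⊢ (q_1, aaaa, WXXXX$) ⊢ (q_1, aaa, XXXX$) ⊢ (q_2, aaa, XXXX$) ⊢ (q_1, aaa, WXXXX$) ⊢ (q_1, aa, XXXX$) ⊢ (q_2, aa, XXXX$) ⊢ (q_1, aa, WXXXX$) ⊢ (q_1, a, XXXX$) ⊢ (q_2, a, XXXX$) ⊢ (q_1, a, WXXXX$) ⊢ (q_1, ε, XXXX$) ⊢ (q_2, ε, XXXX$) ⊢ (q_1, ε, WXXXX$)
All input consumed in state q_1 with stack WXXXX$.

WXXXX$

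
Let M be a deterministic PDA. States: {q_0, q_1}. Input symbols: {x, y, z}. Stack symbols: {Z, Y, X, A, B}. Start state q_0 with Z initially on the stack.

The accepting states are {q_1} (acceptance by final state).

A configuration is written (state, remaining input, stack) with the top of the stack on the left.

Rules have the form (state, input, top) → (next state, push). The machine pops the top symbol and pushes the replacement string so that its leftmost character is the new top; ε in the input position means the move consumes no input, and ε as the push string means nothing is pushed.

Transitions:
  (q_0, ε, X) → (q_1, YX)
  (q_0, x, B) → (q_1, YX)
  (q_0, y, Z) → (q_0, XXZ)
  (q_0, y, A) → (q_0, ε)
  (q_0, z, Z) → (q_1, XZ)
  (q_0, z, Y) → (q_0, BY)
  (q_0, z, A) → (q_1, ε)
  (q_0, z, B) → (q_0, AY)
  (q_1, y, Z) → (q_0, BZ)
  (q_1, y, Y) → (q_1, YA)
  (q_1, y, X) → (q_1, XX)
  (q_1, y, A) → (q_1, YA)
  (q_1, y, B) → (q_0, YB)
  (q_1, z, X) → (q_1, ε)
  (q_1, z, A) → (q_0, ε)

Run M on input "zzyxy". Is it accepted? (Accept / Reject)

(q_0, zzyxy, Z)
  read z, top Z: go to q_1, push XZ → (q_1, zyxy, XZ)
  read z, top X: go to q_1, push ε → (q_1, yxy, Z)
  read y, top Z: go to q_0, push BZ → (q_0, xy, BZ)
  read x, top B: go to q_1, push YX → (q_1, y, YXZ)
  read y, top Y: go to q_1, push YA → (q_1, ε, YAXZ)
All input consumed; state q_1 ∈ F.

Accept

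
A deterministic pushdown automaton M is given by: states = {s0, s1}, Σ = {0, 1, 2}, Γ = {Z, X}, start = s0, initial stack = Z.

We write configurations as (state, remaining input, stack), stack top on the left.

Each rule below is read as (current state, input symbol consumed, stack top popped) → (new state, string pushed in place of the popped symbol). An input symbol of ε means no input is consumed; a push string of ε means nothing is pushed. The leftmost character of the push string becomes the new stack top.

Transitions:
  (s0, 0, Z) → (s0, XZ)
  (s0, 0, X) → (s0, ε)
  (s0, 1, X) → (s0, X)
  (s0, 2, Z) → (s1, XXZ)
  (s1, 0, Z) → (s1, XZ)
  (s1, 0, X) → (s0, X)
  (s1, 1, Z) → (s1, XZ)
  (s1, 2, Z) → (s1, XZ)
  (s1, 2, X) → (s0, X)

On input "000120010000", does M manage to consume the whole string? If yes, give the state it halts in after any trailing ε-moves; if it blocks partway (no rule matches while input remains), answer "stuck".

(s0, 000120010000, Z) ⊢ (s0, 00120010000, XZ) ⊢ (s0, 0120010000, Z) ⊢ (s0, 120010000, XZ) ⊢ (s0, 20010000, XZ)
No transition for (s0, 2, top X); M blocks with input 20010000 remaining.

stuck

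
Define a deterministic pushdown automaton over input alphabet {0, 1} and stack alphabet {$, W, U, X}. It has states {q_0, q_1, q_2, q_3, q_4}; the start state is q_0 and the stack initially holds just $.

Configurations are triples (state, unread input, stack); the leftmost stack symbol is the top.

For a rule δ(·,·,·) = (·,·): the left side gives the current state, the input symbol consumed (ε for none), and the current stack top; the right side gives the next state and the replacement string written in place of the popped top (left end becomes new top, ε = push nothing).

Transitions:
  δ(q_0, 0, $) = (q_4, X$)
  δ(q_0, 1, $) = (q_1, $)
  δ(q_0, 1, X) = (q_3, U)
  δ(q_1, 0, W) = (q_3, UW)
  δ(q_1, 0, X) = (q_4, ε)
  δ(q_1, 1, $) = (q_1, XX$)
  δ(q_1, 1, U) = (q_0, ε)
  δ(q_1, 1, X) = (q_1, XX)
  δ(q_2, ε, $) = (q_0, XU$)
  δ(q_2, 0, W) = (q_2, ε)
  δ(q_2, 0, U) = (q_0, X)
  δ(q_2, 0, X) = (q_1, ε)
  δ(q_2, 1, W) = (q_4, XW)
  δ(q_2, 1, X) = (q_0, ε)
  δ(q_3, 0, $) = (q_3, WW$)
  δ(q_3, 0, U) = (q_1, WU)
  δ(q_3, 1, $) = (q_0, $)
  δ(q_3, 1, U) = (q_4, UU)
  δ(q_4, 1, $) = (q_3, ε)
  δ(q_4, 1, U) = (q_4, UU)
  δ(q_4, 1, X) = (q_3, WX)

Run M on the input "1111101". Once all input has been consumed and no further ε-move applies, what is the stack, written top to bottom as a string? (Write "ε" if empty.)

(q_0, 1111101, $)
  read 1, top $: go to q_1, push $ → (q_1, 111101, $)
  read 1, top $: go to q_1, push XX$ → (q_1, 11101, XX$)
  read 1, top X: go to q_1, push XX → (q_1, 1101, XXX$)
  read 1, top X: go to q_1, push XX → (q_1, 101, XXXX$)
  read 1, top X: go to q_1, push XX → (q_1, 01, XXXXX$)
  read 0, top X: go to q_4, push ε → (q_4, 1, XXXX$)
  read 1, top X: go to q_3, push WX → (q_3, ε, WXXXX$)
All input consumed in state q_3 with stack WXXXX$.

WXXXX$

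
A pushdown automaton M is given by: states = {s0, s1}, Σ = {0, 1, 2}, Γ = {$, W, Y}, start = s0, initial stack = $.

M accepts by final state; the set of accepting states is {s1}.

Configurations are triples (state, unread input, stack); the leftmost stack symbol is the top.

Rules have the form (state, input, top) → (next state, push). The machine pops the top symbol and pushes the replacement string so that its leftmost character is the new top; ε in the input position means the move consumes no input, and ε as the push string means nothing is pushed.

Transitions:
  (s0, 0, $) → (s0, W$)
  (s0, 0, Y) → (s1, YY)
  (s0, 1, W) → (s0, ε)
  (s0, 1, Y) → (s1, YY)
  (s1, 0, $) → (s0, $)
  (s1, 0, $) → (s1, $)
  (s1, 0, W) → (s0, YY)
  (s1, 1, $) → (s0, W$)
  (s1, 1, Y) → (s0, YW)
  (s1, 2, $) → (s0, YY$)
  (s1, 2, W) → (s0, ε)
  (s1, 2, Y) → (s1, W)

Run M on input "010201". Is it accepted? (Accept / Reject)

No computation consumes all input and reaches a final state.

Reject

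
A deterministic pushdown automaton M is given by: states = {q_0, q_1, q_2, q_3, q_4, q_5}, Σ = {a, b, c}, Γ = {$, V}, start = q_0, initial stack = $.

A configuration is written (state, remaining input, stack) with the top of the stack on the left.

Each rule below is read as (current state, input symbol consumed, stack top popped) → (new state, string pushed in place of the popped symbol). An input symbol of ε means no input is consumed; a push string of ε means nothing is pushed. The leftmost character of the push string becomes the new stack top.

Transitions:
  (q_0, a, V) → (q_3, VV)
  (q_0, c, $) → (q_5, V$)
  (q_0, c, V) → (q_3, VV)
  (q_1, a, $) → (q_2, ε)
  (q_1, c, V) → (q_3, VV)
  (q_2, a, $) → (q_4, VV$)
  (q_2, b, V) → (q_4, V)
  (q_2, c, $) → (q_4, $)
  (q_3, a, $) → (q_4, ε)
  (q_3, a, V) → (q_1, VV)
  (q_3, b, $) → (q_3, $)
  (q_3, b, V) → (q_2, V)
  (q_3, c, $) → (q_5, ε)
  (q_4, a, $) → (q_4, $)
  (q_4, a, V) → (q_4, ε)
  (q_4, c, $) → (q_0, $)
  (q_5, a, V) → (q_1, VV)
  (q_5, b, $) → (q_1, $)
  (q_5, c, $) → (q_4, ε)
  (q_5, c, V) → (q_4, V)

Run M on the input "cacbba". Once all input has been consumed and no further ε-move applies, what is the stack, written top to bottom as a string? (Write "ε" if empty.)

(q_0, cacbba, $)
  read c, top $: go to q_5, push V$ → (q_5, acbba, V$)
  read a, top V: go to q_1, push VV → (q_1, cbba, VV$)
  read c, top V: go to q_3, push VV → (q_3, bba, VVV$)
  read b, top V: go to q_2, push V → (q_2, ba, VVV$)
  read b, top V: go to q_4, push V → (q_4, a, VVV$)
  read a, top V: go to q_4, push ε → (q_4, ε, VV$)
All input consumed in state q_4 with stack VV$.

VV$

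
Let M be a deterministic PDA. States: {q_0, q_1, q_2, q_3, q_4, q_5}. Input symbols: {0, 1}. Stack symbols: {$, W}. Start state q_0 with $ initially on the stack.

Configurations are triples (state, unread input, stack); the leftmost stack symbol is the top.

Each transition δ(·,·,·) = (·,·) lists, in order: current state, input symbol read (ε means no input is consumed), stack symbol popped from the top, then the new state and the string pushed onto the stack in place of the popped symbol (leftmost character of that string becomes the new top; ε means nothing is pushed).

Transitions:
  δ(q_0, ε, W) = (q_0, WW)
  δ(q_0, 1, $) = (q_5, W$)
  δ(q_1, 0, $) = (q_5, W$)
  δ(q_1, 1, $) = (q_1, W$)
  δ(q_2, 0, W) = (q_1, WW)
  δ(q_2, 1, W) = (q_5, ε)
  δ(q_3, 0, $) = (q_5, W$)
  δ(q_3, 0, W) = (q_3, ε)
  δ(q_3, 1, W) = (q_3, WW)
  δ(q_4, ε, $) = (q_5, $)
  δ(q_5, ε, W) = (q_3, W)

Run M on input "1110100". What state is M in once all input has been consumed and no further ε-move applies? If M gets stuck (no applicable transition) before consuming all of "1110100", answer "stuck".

q_3

(q_0, 1110100, $)
  read 1, top $: go to q_5, push W$ → (q_5, 110100, W$)
  ε-move, top W: go to q_3, push W → (q_3, 110100, W$)
  read 1, top W: go to q_3, push WW → (q_3, 10100, WW$)
  read 1, top W: go to q_3, push WW → (q_3, 0100, WWW$)
  read 0, top W: go to q_3, push ε → (q_3, 100, WW$)
  read 1, top W: go to q_3, push WW → (q_3, 00, WWW$)
  read 0, top W: go to q_3, push ε → (q_3, 0, WW$)
  read 0, top W: go to q_3, push ε → (q_3, ε, W$)
All input consumed; M is in state q_3.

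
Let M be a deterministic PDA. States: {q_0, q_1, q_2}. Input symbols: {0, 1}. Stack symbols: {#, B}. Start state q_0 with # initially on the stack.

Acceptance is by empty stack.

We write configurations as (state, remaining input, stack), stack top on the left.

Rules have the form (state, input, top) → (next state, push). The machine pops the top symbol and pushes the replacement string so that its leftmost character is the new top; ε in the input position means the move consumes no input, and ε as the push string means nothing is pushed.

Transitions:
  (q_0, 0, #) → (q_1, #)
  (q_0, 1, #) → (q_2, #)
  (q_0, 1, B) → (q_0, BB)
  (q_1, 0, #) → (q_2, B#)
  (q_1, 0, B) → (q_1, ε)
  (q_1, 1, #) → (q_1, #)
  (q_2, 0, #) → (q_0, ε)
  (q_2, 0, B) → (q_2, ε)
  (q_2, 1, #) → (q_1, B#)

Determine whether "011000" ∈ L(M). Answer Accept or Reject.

(q_0, 011000, #) ⊢ (q_1, 11000, #) ⊢ (q_1, 1000, #) ⊢ (q_1, 000, #) ⊢ (q_2, 00, B#) ⊢ (q_2, 0, #) ⊢ (q_0, ε, ε)
All input consumed and the stack is empty.

Accept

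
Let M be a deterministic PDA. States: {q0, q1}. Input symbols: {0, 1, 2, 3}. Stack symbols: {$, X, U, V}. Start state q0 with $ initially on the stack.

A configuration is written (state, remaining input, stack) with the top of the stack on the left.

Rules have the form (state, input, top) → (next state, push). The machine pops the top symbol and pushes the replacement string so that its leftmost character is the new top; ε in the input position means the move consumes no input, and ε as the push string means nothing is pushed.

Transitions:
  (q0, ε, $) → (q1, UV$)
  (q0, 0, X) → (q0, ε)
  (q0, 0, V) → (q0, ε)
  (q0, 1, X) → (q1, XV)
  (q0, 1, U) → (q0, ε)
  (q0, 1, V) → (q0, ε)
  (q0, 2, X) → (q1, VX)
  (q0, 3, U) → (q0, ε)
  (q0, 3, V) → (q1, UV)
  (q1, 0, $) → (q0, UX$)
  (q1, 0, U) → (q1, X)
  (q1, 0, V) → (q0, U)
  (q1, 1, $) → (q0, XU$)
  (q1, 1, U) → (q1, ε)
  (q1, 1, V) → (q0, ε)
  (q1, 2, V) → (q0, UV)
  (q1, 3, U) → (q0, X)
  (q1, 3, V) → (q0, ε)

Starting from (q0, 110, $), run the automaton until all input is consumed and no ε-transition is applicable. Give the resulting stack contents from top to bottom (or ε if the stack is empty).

(q0, 110, $) ⊢ (q1, 110, UV$) ⊢ (q1, 10, V$) ⊢ (q0, 0, $) ⊢ (q1, 0, UV$) ⊢ (q1, ε, XV$)
All input consumed in state q1 with stack XV$.

XV$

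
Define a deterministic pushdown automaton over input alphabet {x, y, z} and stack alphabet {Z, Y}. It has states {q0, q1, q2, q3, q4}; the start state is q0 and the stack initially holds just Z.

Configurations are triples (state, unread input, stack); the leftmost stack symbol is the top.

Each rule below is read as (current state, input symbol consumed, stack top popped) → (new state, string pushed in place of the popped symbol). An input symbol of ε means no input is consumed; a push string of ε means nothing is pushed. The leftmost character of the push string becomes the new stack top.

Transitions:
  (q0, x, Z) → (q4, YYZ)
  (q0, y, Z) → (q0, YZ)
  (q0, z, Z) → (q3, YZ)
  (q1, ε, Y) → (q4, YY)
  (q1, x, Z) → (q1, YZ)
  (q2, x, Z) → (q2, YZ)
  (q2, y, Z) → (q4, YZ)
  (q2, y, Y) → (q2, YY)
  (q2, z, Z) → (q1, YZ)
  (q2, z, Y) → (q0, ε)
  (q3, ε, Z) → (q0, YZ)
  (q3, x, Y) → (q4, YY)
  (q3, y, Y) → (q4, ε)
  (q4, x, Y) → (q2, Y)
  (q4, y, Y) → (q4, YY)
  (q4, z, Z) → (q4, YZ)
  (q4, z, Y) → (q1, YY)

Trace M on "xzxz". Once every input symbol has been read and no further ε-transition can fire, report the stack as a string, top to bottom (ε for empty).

YYYZ

(q0, xzxz, Z)
  read x, top Z: go to q4, push YYZ → (q4, zxz, YYZ)
  read z, top Y: go to q1, push YY → (q1, xz, YYYZ)
  ε-move, top Y: go to q4, push YY → (q4, xz, YYYYZ)
  read x, top Y: go to q2, push Y → (q2, z, YYYYZ)
  read z, top Y: go to q0, push ε → (q0, ε, YYYZ)
All input consumed in state q0 with stack YYYZ.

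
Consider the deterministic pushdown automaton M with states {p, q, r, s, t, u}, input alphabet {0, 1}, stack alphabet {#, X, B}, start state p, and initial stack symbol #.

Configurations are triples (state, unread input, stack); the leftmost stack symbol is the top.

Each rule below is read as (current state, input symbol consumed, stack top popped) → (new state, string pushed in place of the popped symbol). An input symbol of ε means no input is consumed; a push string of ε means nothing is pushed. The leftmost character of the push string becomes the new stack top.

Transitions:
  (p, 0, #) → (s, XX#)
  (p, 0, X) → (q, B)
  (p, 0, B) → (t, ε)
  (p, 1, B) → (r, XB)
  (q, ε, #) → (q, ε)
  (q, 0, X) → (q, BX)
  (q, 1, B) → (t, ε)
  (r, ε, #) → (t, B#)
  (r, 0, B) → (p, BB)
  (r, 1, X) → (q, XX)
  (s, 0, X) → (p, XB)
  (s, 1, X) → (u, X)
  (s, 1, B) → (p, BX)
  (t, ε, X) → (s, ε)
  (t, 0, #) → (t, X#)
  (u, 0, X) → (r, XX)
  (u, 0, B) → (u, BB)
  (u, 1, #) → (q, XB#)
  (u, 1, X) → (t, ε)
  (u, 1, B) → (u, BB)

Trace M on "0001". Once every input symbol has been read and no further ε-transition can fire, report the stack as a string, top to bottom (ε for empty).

BX#

(p, 0001, #) ⊢ (s, 001, XX#) ⊢ (p, 01, XBX#) ⊢ (q, 1, BBX#) ⊢ (t, ε, BX#)
All input consumed in state t with stack BX#.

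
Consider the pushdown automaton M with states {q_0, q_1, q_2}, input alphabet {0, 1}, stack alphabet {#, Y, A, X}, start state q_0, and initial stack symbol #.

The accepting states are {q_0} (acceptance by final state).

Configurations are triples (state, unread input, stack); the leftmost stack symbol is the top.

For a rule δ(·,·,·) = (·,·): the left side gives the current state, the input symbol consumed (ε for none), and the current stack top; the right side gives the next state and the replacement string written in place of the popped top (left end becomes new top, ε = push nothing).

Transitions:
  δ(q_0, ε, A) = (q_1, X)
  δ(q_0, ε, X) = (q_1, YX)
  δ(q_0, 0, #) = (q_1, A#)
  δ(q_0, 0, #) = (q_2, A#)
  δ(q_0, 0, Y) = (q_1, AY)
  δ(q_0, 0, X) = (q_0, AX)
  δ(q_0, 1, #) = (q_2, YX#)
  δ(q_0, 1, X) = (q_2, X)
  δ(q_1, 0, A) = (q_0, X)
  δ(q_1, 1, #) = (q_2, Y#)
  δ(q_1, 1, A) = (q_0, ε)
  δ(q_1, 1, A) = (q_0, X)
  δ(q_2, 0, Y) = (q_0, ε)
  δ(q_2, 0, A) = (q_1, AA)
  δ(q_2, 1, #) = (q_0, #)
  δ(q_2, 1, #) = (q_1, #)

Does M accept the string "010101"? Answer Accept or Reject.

One accepting computation: (q_0, 010101, #) ⊢ (q_1, 10101, A#) ⊢ (q_0, 0101, #) ⊢ (q_1, 101, A#) ⊢ (q_0, 01, #) ⊢ (q_1, 1, A#) ⊢ (q_0, ε, #)
All input consumed and state q_0 ∈ F.

Accept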